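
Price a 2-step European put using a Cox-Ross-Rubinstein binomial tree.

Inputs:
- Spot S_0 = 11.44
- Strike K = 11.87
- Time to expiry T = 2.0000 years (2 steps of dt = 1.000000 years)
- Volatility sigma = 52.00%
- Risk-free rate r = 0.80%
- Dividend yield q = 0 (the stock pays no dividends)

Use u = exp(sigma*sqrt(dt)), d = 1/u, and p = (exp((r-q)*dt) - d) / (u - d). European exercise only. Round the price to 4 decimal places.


dt = T/N = 1.000000
u = exp(sigma*sqrt(dt)) = 1.682028; d = 1/u = 0.594521
p = (exp((r-q)*dt) - d) / (u - d) = 0.380238
Discount per step: exp(-r*dt) = 0.992032
Stock lattice S(k, i) with i counting down-moves:
  k=0: S(0,0) = 11.4400
  k=1: S(1,0) = 19.2424; S(1,1) = 6.8013
  k=2: S(2,0) = 32.3662; S(2,1) = 11.4400; S(2,2) = 4.0435
Terminal payoffs V(N, i) = max(K - S_T, 0):
  V(2,0) = 0.000000; V(2,1) = 0.430000; V(2,2) = 7.826478
Backward induction: V(k, i) = exp(-r*dt) * [p * V(k+1, i) + (1-p) * V(k+1, i+1)].
  V(1,0) = exp(-r*dt) * [p*0.000000 + (1-p)*0.430000] = 0.264374
  V(1,1) = exp(-r*dt) * [p*0.430000 + (1-p)*7.826478] = 4.974104
  V(0,0) = exp(-r*dt) * [p*0.264374 + (1-p)*4.974104] = 3.157921

Answer: Price = V(0,0) = 3.1579


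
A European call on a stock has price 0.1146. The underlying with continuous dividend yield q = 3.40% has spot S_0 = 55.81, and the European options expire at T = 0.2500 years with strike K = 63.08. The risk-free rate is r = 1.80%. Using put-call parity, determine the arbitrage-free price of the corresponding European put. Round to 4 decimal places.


Answer: Put price = 7.5738

Derivation:
Put-call parity: C - P = S_0 * exp(-qT) - K * exp(-rT).
S_0 * exp(-qT) = 55.8100 * 0.99153602 = 55.33762544
K * exp(-rT) = 63.0800 * 0.99551011 = 62.79677773
P = C - S*exp(-qT) + K*exp(-rT)
P = 0.1146 - 55.33762544 + 62.79677773 = 7.5738


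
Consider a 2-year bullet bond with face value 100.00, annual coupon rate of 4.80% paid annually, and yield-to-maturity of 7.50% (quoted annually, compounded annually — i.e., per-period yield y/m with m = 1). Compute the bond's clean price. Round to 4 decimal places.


Answer: Price = 95.1520

Derivation:
Coupon per period c = face * coupon_rate / m = 4.800000
Periods per year m = 1; per-period yield y/m = 0.075000
Number of cashflows N = 2
Cashflows (t years, CF_t, discount factor 1/(1+y/m)^(m*t), PV):
  t = 1.0000: CF_t = 4.800000, DF = 0.930233, PV = 4.465116
  t = 2.0000: CF_t = 104.800000, DF = 0.865333, PV = 90.686858
Price P = sum_t PV_t = 95.151974


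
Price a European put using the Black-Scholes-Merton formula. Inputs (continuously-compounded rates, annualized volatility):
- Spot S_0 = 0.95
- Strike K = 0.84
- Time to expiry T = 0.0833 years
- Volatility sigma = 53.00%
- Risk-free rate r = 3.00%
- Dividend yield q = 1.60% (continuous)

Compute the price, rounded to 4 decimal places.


Answer: Price = 0.0160

Derivation:
d1 = (ln(S/K) + (r - q + 0.5*sigma^2) * T) / (sigma * sqrt(T)) = 0.88859416
d2 = d1 - sigma * sqrt(T) = 0.73562694
exp(-rT) = 0.99750412; exp(-qT) = 0.99866809
P = K * exp(-rT) * N(-d2) - S_0 * exp(-qT) * N(-d1)
N(-d1) = 0.18711061; N(-d2) = 0.23097888
P = 0.8400 * 0.99750412 * 0.23097888 - 0.9500 * 0.99866809 * 0.18711061 = 0.0160


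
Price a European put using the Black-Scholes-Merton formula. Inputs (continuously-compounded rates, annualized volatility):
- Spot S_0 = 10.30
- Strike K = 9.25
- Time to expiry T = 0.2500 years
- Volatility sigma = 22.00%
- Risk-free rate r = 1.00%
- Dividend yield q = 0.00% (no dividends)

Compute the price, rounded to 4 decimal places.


d1 = (ln(S/K) + (r - q + 0.5*sigma^2) * T) / (sigma * sqrt(T)) = 1.05518494
d2 = d1 - sigma * sqrt(T) = 0.94518494
exp(-rT) = 0.99750312; exp(-qT) = 1.00000000
P = K * exp(-rT) * N(-d2) - S_0 * exp(-qT) * N(-d1)
N(-d1) = 0.14567037; N(-d2) = 0.17228223
P = 9.2500 * 0.99750312 * 0.17228223 - 10.3000 * 1.00000000 * 0.14567037 = 0.0892

Answer: Price = 0.0892


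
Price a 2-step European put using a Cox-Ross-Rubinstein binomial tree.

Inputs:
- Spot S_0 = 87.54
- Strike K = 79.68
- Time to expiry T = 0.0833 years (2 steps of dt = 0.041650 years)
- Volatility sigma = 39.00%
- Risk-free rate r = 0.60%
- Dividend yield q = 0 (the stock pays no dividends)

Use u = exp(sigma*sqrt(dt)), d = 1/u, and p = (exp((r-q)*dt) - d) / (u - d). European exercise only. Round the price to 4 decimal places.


dt = T/N = 0.041650
u = exp(sigma*sqrt(dt)) = 1.082846; d = 1/u = 0.923493
p = (exp((r-q)*dt) - d) / (u - d) = 0.481681
Discount per step: exp(-r*dt) = 0.999750
Stock lattice S(k, i) with i counting down-moves:
  k=0: S(0,0) = 87.5400
  k=1: S(1,0) = 94.7923; S(1,1) = 80.8425
  k=2: S(2,0) = 102.6455; S(2,1) = 87.5400; S(2,2) = 74.6575
Terminal payoffs V(N, i) = max(K - S_T, 0):
  V(2,0) = 0.000000; V(2,1) = 0.000000; V(2,2) = 5.022511
Backward induction: V(k, i) = exp(-r*dt) * [p * V(k+1, i) + (1-p) * V(k+1, i+1)].
  V(1,0) = exp(-r*dt) * [p*0.000000 + (1-p)*0.000000] = 0.000000
  V(1,1) = exp(-r*dt) * [p*0.000000 + (1-p)*5.022511] = 2.602613
  V(0,0) = exp(-r*dt) * [p*0.000000 + (1-p)*2.602613] = 1.348647

Answer: Price = V(0,0) = 1.3486


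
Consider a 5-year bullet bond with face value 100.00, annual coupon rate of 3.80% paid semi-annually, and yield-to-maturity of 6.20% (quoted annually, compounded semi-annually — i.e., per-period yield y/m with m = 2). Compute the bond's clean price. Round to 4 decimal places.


Coupon per period c = face * coupon_rate / m = 1.900000
Periods per year m = 2; per-period yield y/m = 0.031000
Number of cashflows N = 10
Cashflows (t years, CF_t, discount factor 1/(1+y/m)^(m*t), PV):
  t = 0.5000: CF_t = 1.900000, DF = 0.969932, PV = 1.842871
  t = 1.0000: CF_t = 1.900000, DF = 0.940768, PV = 1.787460
  t = 1.5000: CF_t = 1.900000, DF = 0.912481, PV = 1.733715
  t = 2.0000: CF_t = 1.900000, DF = 0.885045, PV = 1.681585
  t = 2.5000: CF_t = 1.900000, DF = 0.858434, PV = 1.631024
  t = 3.0000: CF_t = 1.900000, DF = 0.832622, PV = 1.581982
  t = 3.5000: CF_t = 1.900000, DF = 0.807587, PV = 1.534415
  t = 4.0000: CF_t = 1.900000, DF = 0.783305, PV = 1.488279
  t = 4.5000: CF_t = 1.900000, DF = 0.759752, PV = 1.443529
  t = 5.0000: CF_t = 101.900000, DF = 0.736908, PV = 75.090938
Price P = sum_t PV_t = 89.815799

Answer: Price = 89.8158


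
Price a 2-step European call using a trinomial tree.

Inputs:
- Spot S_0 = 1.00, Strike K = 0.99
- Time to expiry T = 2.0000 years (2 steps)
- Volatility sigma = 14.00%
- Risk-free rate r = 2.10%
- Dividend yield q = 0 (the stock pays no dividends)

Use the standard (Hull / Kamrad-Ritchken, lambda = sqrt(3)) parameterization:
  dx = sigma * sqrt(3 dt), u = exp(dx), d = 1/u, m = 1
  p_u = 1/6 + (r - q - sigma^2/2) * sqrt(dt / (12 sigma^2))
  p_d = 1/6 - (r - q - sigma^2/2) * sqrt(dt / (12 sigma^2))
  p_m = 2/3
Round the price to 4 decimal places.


dt = T/N = 1.000000; dx = sigma*sqrt(3*dt) = 0.242487
u = exp(dx) = 1.274415; d = 1/u = 0.784674
p_u = 0.189761, p_m = 0.666667, p_d = 0.143573
Discount per step: exp(-r*dt) = 0.979219
Stock lattice S(k, j) with j the centered position index:
  k=0: S(0,+0) = 1.0000
  k=1: S(1,-1) = 0.7847; S(1,+0) = 1.0000; S(1,+1) = 1.2744
  k=2: S(2,-2) = 0.6157; S(2,-1) = 0.7847; S(2,+0) = 1.0000; S(2,+1) = 1.2744; S(2,+2) = 1.6241
Terminal payoffs V(N, j) = max(S_T - K, 0):
  V(2,-2) = 0.000000; V(2,-1) = 0.000000; V(2,+0) = 0.010000; V(2,+1) = 0.284415; V(2,+2) = 0.634133
Backward induction: V(k, j) = exp(-r*dt) * [p_u * V(k+1, j+1) + p_m * V(k+1, j) + p_d * V(k+1, j-1)]
  V(1,-1) = exp(-r*dt) * [p_u*0.010000 + p_m*0.000000 + p_d*0.000000] = 0.001858
  V(1,+0) = exp(-r*dt) * [p_u*0.284415 + p_m*0.010000 + p_d*0.000000] = 0.059377
  V(1,+1) = exp(-r*dt) * [p_u*0.634133 + p_m*0.284415 + p_d*0.010000] = 0.304908
  V(0,+0) = exp(-r*dt) * [p_u*0.304908 + p_m*0.059377 + p_d*0.001858] = 0.095681

Answer: Price = V(0,0) = 0.0957


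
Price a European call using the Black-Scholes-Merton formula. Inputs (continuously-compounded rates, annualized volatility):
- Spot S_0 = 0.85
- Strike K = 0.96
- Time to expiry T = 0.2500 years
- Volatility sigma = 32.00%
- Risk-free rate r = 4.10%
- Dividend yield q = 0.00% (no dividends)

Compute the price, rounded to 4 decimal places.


d1 = (ln(S/K) + (r - q + 0.5*sigma^2) * T) / (sigma * sqrt(T)) = -0.61654334
d2 = d1 - sigma * sqrt(T) = -0.77654334
exp(-rT) = 0.98980235; exp(-qT) = 1.00000000
C = S_0 * exp(-qT) * N(d1) - K * exp(-rT) * N(d2)
N(d1) = 0.26876799; N(d2) = 0.21871412
C = 0.8500 * 1.00000000 * 0.26876799 - 0.9600 * 0.98980235 * 0.21871412 = 0.0206

Answer: Price = 0.0206


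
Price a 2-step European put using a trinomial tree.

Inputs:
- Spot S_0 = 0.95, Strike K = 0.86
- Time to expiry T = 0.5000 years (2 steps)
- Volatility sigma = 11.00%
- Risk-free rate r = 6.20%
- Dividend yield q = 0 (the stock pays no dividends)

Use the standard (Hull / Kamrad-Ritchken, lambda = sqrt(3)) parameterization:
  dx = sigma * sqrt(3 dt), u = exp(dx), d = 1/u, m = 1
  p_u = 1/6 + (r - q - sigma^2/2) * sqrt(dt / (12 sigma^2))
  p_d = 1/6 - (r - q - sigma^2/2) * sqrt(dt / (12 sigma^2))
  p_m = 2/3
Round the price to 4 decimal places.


Answer: Price = V(0,0) = 0.0006

Derivation:
dt = T/N = 0.250000; dx = sigma*sqrt(3*dt) = 0.095263
u = exp(dx) = 1.099948; d = 1/u = 0.909134
p_u = 0.240082, p_m = 0.666667, p_d = 0.093251
Discount per step: exp(-r*dt) = 0.984620
Stock lattice S(k, j) with j the centered position index:
  k=0: S(0,+0) = 0.9500
  k=1: S(1,-1) = 0.8637; S(1,+0) = 0.9500; S(1,+1) = 1.0450
  k=2: S(2,-2) = 0.7852; S(2,-1) = 0.8637; S(2,+0) = 0.9500; S(2,+1) = 1.0450; S(2,+2) = 1.1494
Terminal payoffs V(N, j) = max(K - S_T, 0):
  V(2,-2) = 0.074802; V(2,-1) = 0.000000; V(2,+0) = 0.000000; V(2,+1) = 0.000000; V(2,+2) = 0.000000
Backward induction: V(k, j) = exp(-r*dt) * [p_u * V(k+1, j+1) + p_m * V(k+1, j) + p_d * V(k+1, j-1)]
  V(1,-1) = exp(-r*dt) * [p_u*0.000000 + p_m*0.000000 + p_d*0.074802] = 0.006868
  V(1,+0) = exp(-r*dt) * [p_u*0.000000 + p_m*0.000000 + p_d*0.000000] = 0.000000
  V(1,+1) = exp(-r*dt) * [p_u*0.000000 + p_m*0.000000 + p_d*0.000000] = 0.000000
  V(0,+0) = exp(-r*dt) * [p_u*0.000000 + p_m*0.000000 + p_d*0.006868] = 0.000631


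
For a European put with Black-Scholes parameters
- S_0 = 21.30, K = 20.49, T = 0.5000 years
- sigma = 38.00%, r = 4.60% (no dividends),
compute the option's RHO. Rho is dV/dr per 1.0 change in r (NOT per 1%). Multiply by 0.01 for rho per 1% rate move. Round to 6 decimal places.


d1 = 0.3642348357; d2 = 0.0955342589
phi(d1) = 0.3733376500; exp(-qT) = 1.0000000000; exp(-rT) = 0.9772624838
N(-d2) = 0.4619452400
Rho = -K*T*exp(-rT)*N(-d2) = -20.4900 * 0.5000 * 0.9772624838 * 0.4619452400 = -4.625021

Answer: Rho = -4.625021


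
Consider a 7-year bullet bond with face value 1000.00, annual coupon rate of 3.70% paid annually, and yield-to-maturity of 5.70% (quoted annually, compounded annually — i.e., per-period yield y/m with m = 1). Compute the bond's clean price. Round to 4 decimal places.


Answer: Price = 887.1520

Derivation:
Coupon per period c = face * coupon_rate / m = 37.000000
Periods per year m = 1; per-period yield y/m = 0.057000
Number of cashflows N = 7
Cashflows (t years, CF_t, discount factor 1/(1+y/m)^(m*t), PV):
  t = 1.0000: CF_t = 37.000000, DF = 0.946074, PV = 35.004730
  t = 2.0000: CF_t = 37.000000, DF = 0.895056, PV = 33.117058
  t = 3.0000: CF_t = 37.000000, DF = 0.846789, PV = 31.331181
  t = 4.0000: CF_t = 37.000000, DF = 0.801125, PV = 29.641609
  t = 5.0000: CF_t = 37.000000, DF = 0.757923, PV = 28.043150
  t = 6.0000: CF_t = 37.000000, DF = 0.717051, PV = 26.530889
  t = 7.0000: CF_t = 1037.000000, DF = 0.678383, PV = 703.483386
Price P = sum_t PV_t = 887.152003


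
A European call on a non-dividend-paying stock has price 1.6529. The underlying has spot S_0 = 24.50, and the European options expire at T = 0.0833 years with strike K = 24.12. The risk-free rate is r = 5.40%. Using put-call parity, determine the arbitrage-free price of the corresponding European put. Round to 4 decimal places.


Put-call parity: C - P = S_0 * exp(-qT) - K * exp(-rT).
S_0 * exp(-qT) = 24.5000 * 1.00000000 = 24.50000000
K * exp(-rT) = 24.1200 * 0.99551190 = 24.01174707
P = C - S*exp(-qT) + K*exp(-rT)
P = 1.6529 - 24.50000000 + 24.01174707 = 1.1646

Answer: Put price = 1.1646


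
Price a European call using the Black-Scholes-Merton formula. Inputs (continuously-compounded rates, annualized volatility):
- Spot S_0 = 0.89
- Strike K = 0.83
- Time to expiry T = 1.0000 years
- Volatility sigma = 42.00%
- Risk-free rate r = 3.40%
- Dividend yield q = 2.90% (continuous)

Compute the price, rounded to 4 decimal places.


Answer: Price = 0.1719

Derivation:
d1 = (ln(S/K) + (r - q + 0.5*sigma^2) * T) / (sigma * sqrt(T)) = 0.38808515
d2 = d1 - sigma * sqrt(T) = -0.03191485
exp(-rT) = 0.96657150; exp(-qT) = 0.97141646
C = S_0 * exp(-qT) * N(d1) - K * exp(-rT) * N(d2)
N(d1) = 0.65102349; N(d2) = 0.48726998
C = 0.8900 * 0.97141646 * 0.65102349 - 0.8300 * 0.96657150 * 0.48726998 = 0.1719


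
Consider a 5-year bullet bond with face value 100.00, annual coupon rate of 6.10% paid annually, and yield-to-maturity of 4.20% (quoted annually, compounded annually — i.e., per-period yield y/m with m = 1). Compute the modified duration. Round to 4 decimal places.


Coupon per period c = face * coupon_rate / m = 6.100000
Periods per year m = 1; per-period yield y/m = 0.042000
Number of cashflows N = 5
Cashflows (t years, CF_t, discount factor 1/(1+y/m)^(m*t), PV):
  t = 1.0000: CF_t = 6.100000, DF = 0.959693, PV = 5.854127
  t = 2.0000: CF_t = 6.100000, DF = 0.921010, PV = 5.618164
  t = 3.0000: CF_t = 6.100000, DF = 0.883887, PV = 5.391712
  t = 4.0000: CF_t = 6.100000, DF = 0.848260, PV = 5.174388
  t = 5.0000: CF_t = 106.100000, DF = 0.814069, PV = 86.372758
Price P = sum_t PV_t = 108.411148
First compute Macaulay numerator sum_t t * PV_t:
  t * PV_t at t = 1.0000: 5.854127
  t * PV_t at t = 2.0000: 11.236328
  t * PV_t at t = 3.0000: 16.175136
  t * PV_t at t = 4.0000: 20.697550
  t * PV_t at t = 5.0000: 431.863792
Macaulay duration D = 485.826932 / 108.411148 = 4.481337
Modified duration = D / (1 + y/m) = 4.481337 / (1 + 0.042000) = 4.300708

Answer: Modified duration = 4.3007


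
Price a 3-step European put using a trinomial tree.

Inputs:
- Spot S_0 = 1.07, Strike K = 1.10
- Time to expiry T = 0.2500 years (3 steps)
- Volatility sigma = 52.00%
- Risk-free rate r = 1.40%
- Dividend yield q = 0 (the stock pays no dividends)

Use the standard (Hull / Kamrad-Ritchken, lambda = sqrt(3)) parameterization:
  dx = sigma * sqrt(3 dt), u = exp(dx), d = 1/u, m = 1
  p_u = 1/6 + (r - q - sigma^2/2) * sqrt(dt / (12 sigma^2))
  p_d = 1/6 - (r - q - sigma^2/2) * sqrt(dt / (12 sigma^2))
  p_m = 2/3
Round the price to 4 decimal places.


dt = T/N = 0.083333; dx = sigma*sqrt(3*dt) = 0.260000
u = exp(dx) = 1.296930; d = 1/u = 0.771052
p_u = 0.147244, p_m = 0.666667, p_d = 0.186090
Discount per step: exp(-r*dt) = 0.998834
Stock lattice S(k, j) with j the centered position index:
  k=0: S(0,+0) = 1.0700
  k=1: S(1,-1) = 0.8250; S(1,+0) = 1.0700; S(1,+1) = 1.3877
  k=2: S(2,-2) = 0.6361; S(2,-1) = 0.8250; S(2,+0) = 1.0700; S(2,+1) = 1.3877; S(2,+2) = 1.7998
  k=3: S(3,-3) = 0.4905; S(3,-2) = 0.6361; S(3,-1) = 0.8250; S(3,+0) = 1.0700; S(3,+1) = 1.3877; S(3,+2) = 1.7998; S(3,+3) = 2.3342
Terminal payoffs V(N, j) = max(K - S_T, 0):
  V(3,-3) = 0.609506; V(3,-2) = 0.463863; V(3,-1) = 0.274975; V(3,+0) = 0.030000; V(3,+1) = 0.000000; V(3,+2) = 0.000000; V(3,+3) = 0.000000
Backward induction: V(k, j) = exp(-r*dt) * [p_u * V(k+1, j+1) + p_m * V(k+1, j) + p_d * V(k+1, j-1)]
  V(2,-2) = exp(-r*dt) * [p_u*0.274975 + p_m*0.463863 + p_d*0.609506] = 0.462613
  V(2,-1) = exp(-r*dt) * [p_u*0.030000 + p_m*0.274975 + p_d*0.463863] = 0.273734
  V(2,+0) = exp(-r*dt) * [p_u*0.000000 + p_m*0.030000 + p_d*0.274975] = 0.071087
  V(2,+1) = exp(-r*dt) * [p_u*0.000000 + p_m*0.000000 + p_d*0.030000] = 0.005576
  V(2,+2) = exp(-r*dt) * [p_u*0.000000 + p_m*0.000000 + p_d*0.000000] = 0.000000
  V(1,-1) = exp(-r*dt) * [p_u*0.071087 + p_m*0.273734 + p_d*0.462613] = 0.278719
  V(1,+0) = exp(-r*dt) * [p_u*0.005576 + p_m*0.071087 + p_d*0.273734] = 0.099036
  V(1,+1) = exp(-r*dt) * [p_u*0.000000 + p_m*0.005576 + p_d*0.071087] = 0.016926
  V(0,+0) = exp(-r*dt) * [p_u*0.016926 + p_m*0.099036 + p_d*0.278719] = 0.120243

Answer: Price = V(0,0) = 0.1202


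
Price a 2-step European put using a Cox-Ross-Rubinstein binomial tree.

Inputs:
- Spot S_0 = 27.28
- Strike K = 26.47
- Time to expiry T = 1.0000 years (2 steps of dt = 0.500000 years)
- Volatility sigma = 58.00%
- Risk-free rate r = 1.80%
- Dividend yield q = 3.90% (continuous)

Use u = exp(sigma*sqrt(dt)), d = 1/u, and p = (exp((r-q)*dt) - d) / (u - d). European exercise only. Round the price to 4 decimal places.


Answer: Price = V(0,0) = 5.3447

Derivation:
dt = T/N = 0.500000
u = exp(sigma*sqrt(dt)) = 1.507002; d = 1/u = 0.663569
p = (exp((r-q)*dt) - d) / (u - d) = 0.386499
Discount per step: exp(-r*dt) = 0.991040
Stock lattice S(k, i) with i counting down-moves:
  k=0: S(0,0) = 27.2800
  k=1: S(1,0) = 41.1110; S(1,1) = 18.1022
  k=2: S(2,0) = 61.9543; S(2,1) = 27.2800; S(2,2) = 12.0120
Terminal payoffs V(N, i) = max(K - S_T, 0):
  V(2,0) = 0.000000; V(2,1) = 0.000000; V(2,2) = 14.457954
Backward induction: V(k, i) = exp(-r*dt) * [p * V(k+1, i) + (1-p) * V(k+1, i+1)].
  V(1,0) = exp(-r*dt) * [p*0.000000 + (1-p)*0.000000] = 0.000000
  V(1,1) = exp(-r*dt) * [p*0.000000 + (1-p)*14.457954] = 8.790499
  V(0,0) = exp(-r*dt) * [p*0.000000 + (1-p)*8.790499] = 5.344662


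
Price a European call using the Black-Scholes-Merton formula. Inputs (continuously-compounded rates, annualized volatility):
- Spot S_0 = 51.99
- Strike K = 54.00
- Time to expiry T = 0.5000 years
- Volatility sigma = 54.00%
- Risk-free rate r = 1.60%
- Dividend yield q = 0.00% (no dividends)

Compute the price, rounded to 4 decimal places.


d1 = (ln(S/K) + (r - q + 0.5*sigma^2) * T) / (sigma * sqrt(T)) = 0.11252778
d2 = d1 - sigma * sqrt(T) = -0.26930988
exp(-rT) = 0.99203191; exp(-qT) = 1.00000000
C = S_0 * exp(-qT) * N(d1) - K * exp(-rT) * N(d2)
N(d1) = 0.54479753; N(d2) = 0.39384562
C = 51.9900 * 1.00000000 * 0.54479753 - 54.0000 * 0.99203191 * 0.39384562 = 7.2258

Answer: Price = 7.2258


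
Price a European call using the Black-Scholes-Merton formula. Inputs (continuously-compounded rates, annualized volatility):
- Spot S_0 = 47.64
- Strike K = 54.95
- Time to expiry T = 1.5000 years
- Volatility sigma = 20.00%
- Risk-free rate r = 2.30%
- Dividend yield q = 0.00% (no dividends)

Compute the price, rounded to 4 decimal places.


d1 = (ln(S/K) + (r - q + 0.5*sigma^2) * T) / (sigma * sqrt(T)) = -0.31945811
d2 = d1 - sigma * sqrt(T) = -0.56440708
exp(-rT) = 0.96608834; exp(-qT) = 1.00000000
C = S_0 * exp(-qT) * N(d1) - K * exp(-rT) * N(d2)
N(d1) = 0.37468958; N(d2) = 0.28623856
C = 47.6400 * 1.00000000 * 0.37468958 - 54.9500 * 0.96608834 * 0.28623856 = 2.6548

Answer: Price = 2.6548


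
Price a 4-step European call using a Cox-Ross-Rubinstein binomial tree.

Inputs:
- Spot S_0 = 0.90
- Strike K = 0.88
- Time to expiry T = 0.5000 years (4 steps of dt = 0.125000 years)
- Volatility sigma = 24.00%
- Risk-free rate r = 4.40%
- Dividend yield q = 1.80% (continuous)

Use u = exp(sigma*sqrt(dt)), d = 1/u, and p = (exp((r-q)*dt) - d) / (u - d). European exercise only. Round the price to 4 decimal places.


Answer: Price = V(0,0) = 0.0756

Derivation:
dt = T/N = 0.125000
u = exp(sigma*sqrt(dt)) = 1.088557; d = 1/u = 0.918647
p = (exp((r-q)*dt) - d) / (u - d) = 0.497958
Discount per step: exp(-r*dt) = 0.994515
Stock lattice S(k, i) with i counting down-moves:
  k=0: S(0,0) = 0.9000
  k=1: S(1,0) = 0.9797; S(1,1) = 0.8268
  k=2: S(2,0) = 1.0665; S(2,1) = 0.9000; S(2,2) = 0.7595
  k=3: S(3,0) = 1.1609; S(3,1) = 0.9797; S(3,2) = 0.8268; S(3,3) = 0.6977
  k=4: S(4,0) = 1.2637; S(4,1) = 1.0665; S(4,2) = 0.9000; S(4,3) = 0.7595; S(4,4) = 0.6410
Terminal payoffs V(N, i) = max(S_T - K, 0):
  V(4,0) = 0.383709; V(4,1) = 0.186460; V(4,2) = 0.020000; V(4,3) = 0.000000; V(4,4) = 0.000000
Backward induction: V(k, i) = exp(-r*dt) * [p * V(k+1, i) + (1-p) * V(k+1, i+1)].
  V(3,0) = exp(-r*dt) * [p*0.383709 + (1-p)*0.186460] = 0.283120
  V(3,1) = exp(-r*dt) * [p*0.186460 + (1-p)*0.020000] = 0.102326
  V(3,2) = exp(-r*dt) * [p*0.020000 + (1-p)*0.000000] = 0.009905
  V(3,3) = exp(-r*dt) * [p*0.000000 + (1-p)*0.000000] = 0.000000
  V(2,0) = exp(-r*dt) * [p*0.283120 + (1-p)*0.102326] = 0.191299
  V(2,1) = exp(-r*dt) * [p*0.102326 + (1-p)*0.009905] = 0.055620
  V(2,2) = exp(-r*dt) * [p*0.009905 + (1-p)*0.000000] = 0.004905
  V(1,0) = exp(-r*dt) * [p*0.191299 + (1-p)*0.055620] = 0.122507
  V(1,1) = exp(-r*dt) * [p*0.055620 + (1-p)*0.004905] = 0.029993
  V(0,0) = exp(-r*dt) * [p*0.122507 + (1-p)*0.029993] = 0.075644


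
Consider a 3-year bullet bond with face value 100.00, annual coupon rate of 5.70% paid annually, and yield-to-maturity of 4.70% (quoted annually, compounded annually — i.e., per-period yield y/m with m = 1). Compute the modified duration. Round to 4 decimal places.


Coupon per period c = face * coupon_rate / m = 5.700000
Periods per year m = 1; per-period yield y/m = 0.047000
Number of cashflows N = 3
Cashflows (t years, CF_t, discount factor 1/(1+y/m)^(m*t), PV):
  t = 1.0000: CF_t = 5.700000, DF = 0.955110, PV = 5.444126
  t = 2.0000: CF_t = 5.700000, DF = 0.912235, PV = 5.199738
  t = 3.0000: CF_t = 105.700000, DF = 0.871284, PV = 92.094765
Price P = sum_t PV_t = 102.738629
First compute Macaulay numerator sum_t t * PV_t:
  t * PV_t at t = 1.0000: 5.444126
  t * PV_t at t = 2.0000: 10.399477
  t * PV_t at t = 3.0000: 276.284294
Macaulay duration D = 292.127897 / 102.738629 = 2.843409
Modified duration = D / (1 + y/m) = 2.843409 / (1 + 0.047000) = 2.715767

Answer: Modified duration = 2.7158


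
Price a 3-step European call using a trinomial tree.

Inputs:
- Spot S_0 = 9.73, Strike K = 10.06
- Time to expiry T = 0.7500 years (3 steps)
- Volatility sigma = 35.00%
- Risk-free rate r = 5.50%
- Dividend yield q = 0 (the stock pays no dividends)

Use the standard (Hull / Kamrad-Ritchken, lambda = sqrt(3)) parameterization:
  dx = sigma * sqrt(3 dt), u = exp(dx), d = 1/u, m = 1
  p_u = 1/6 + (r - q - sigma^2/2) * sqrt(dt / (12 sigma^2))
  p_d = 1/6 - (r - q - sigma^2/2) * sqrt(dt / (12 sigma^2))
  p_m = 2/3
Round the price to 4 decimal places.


Answer: Price = V(0,0) = 1.1566

Derivation:
dt = T/N = 0.250000; dx = sigma*sqrt(3*dt) = 0.303109
u = exp(dx) = 1.354062; d = 1/u = 0.738519
p_u = 0.164089, p_m = 0.666667, p_d = 0.169244
Discount per step: exp(-r*dt) = 0.986344
Stock lattice S(k, j) with j the centered position index:
  k=0: S(0,+0) = 9.7300
  k=1: S(1,-1) = 7.1858; S(1,+0) = 9.7300; S(1,+1) = 13.1750
  k=2: S(2,-2) = 5.3068; S(2,-1) = 7.1858; S(2,+0) = 9.7300; S(2,+1) = 13.1750; S(2,+2) = 17.8398
  k=3: S(3,-3) = 3.9192; S(3,-2) = 5.3068; S(3,-1) = 7.1858; S(3,+0) = 9.7300; S(3,+1) = 13.1750; S(3,+2) = 17.8398; S(3,+3) = 24.1562
Terminal payoffs V(N, j) = max(S_T - K, 0):
  V(3,-3) = 0.000000; V(3,-2) = 0.000000; V(3,-1) = 0.000000; V(3,+0) = 0.000000; V(3,+1) = 3.115022; V(3,+2) = 7.779796; V(3,+3) = 14.096188
Backward induction: V(k, j) = exp(-r*dt) * [p_u * V(k+1, j+1) + p_m * V(k+1, j) + p_d * V(k+1, j-1)]
  V(2,-2) = exp(-r*dt) * [p_u*0.000000 + p_m*0.000000 + p_d*0.000000] = 0.000000
  V(2,-1) = exp(-r*dt) * [p_u*0.000000 + p_m*0.000000 + p_d*0.000000] = 0.000000
  V(2,+0) = exp(-r*dt) * [p_u*3.115022 + p_m*0.000000 + p_d*0.000000] = 0.504161
  V(2,+1) = exp(-r*dt) * [p_u*7.779796 + p_m*3.115022 + p_d*0.000000] = 3.307470
  V(2,+2) = exp(-r*dt) * [p_u*14.096188 + p_m*7.779796 + p_d*3.115022] = 7.917149
  V(1,-1) = exp(-r*dt) * [p_u*0.504161 + p_m*0.000000 + p_d*0.000000] = 0.081598
  V(1,+0) = exp(-r*dt) * [p_u*3.307470 + p_m*0.504161 + p_d*0.000000] = 0.866827
  V(1,+1) = exp(-r*dt) * [p_u*7.917149 + p_m*3.307470 + p_d*0.504161] = 3.540408
  V(0,+0) = exp(-r*dt) * [p_u*3.540408 + p_m*0.866827 + p_d*0.081598] = 1.156624


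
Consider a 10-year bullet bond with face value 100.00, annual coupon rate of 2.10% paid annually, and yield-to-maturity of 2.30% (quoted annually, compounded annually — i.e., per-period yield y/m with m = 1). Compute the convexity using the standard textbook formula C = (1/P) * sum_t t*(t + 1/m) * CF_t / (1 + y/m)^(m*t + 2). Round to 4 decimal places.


Answer: Convexity = 92.7829

Derivation:
Coupon per period c = face * coupon_rate / m = 2.100000
Periods per year m = 1; per-period yield y/m = 0.023000
Number of cashflows N = 10
Cashflows (t years, CF_t, discount factor 1/(1+y/m)^(m*t), PV):
  t = 1.0000: CF_t = 2.100000, DF = 0.977517, PV = 2.052786
  t = 2.0000: CF_t = 2.100000, DF = 0.955540, PV = 2.006633
  t = 3.0000: CF_t = 2.100000, DF = 0.934056, PV = 1.961518
  t = 4.0000: CF_t = 2.100000, DF = 0.913056, PV = 1.917418
  t = 5.0000: CF_t = 2.100000, DF = 0.892528, PV = 1.874309
  t = 6.0000: CF_t = 2.100000, DF = 0.872461, PV = 1.832169
  t = 7.0000: CF_t = 2.100000, DF = 0.852846, PV = 1.790976
  t = 8.0000: CF_t = 2.100000, DF = 0.833671, PV = 1.750710
  t = 9.0000: CF_t = 2.100000, DF = 0.814928, PV = 1.711349
  t = 10.0000: CF_t = 102.100000, DF = 0.796606, PV = 81.333489
Price P = sum_t PV_t = 98.231358
Convexity numerator sum_t t*(t + 1/m) * CF_t / (1+y/m)^(m*t + 2):
  t = 1.0000: term = 3.923037
  t = 2.0000: term = 11.504507
  t = 3.0000: term = 22.491705
  t = 4.0000: term = 36.643377
  t = 5.0000: term = 53.729291
  t = 6.0000: term = 73.529822
  t = 7.0000: term = 95.835545
  t = 8.0000: term = 120.446852
  t = 9.0000: term = 147.173573
  t = 10.0000: term = 8548.911529
Convexity = (1/P) * sum = 9114.189239 / 98.231358 = 92.782890


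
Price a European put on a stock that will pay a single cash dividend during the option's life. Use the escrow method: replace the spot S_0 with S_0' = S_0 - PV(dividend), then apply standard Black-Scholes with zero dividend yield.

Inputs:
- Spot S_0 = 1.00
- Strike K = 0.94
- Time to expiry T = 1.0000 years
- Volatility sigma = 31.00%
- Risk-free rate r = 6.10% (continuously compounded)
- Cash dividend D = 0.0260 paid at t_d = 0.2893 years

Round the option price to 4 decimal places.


Answer: Price = 0.0750

Derivation:
PV(D) = D * exp(-r * t_d) = 0.0260 * 0.98250750 = 0.02554520
S_0' = S_0 - PV(D) = 1.0000 - 0.02554520 = 0.97445480
d1 = (ln(S_0'/K) + (r + sigma^2/2)*T) / (sigma*sqrt(T)) = 0.46789763
d2 = d1 - sigma*sqrt(T) = 0.15789763
exp(-rT) = 0.94082324
N(-d1) = 0.31992890; N(-d2) = 0.43726873
P = K * exp(-rT) * N(-d2) - S_0' * N(-d1) = 0.9400 * 0.94082324 * 0.43726873 - 0.97445480 * 0.31992890 = 0.0750


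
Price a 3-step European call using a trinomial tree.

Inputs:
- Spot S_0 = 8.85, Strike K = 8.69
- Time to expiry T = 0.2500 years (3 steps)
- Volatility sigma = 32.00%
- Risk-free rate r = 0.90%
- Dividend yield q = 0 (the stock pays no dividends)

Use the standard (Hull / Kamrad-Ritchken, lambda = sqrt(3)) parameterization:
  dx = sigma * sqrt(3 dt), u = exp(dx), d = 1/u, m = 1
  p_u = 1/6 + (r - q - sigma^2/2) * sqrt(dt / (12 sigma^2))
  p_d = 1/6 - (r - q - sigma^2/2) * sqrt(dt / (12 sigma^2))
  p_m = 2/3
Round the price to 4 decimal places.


Answer: Price = V(0,0) = 0.6282

Derivation:
dt = T/N = 0.083333; dx = sigma*sqrt(3*dt) = 0.160000
u = exp(dx) = 1.173511; d = 1/u = 0.852144
p_u = 0.155677, p_m = 0.666667, p_d = 0.177656
Discount per step: exp(-r*dt) = 0.999250
Stock lattice S(k, j) with j the centered position index:
  k=0: S(0,+0) = 8.8500
  k=1: S(1,-1) = 7.5415; S(1,+0) = 8.8500; S(1,+1) = 10.3856
  k=2: S(2,-2) = 6.4264; S(2,-1) = 7.5415; S(2,+0) = 8.8500; S(2,+1) = 10.3856; S(2,+2) = 12.1876
  k=3: S(3,-3) = 5.4762; S(3,-2) = 6.4264; S(3,-1) = 7.5415; S(3,+0) = 8.8500; S(3,+1) = 10.3856; S(3,+2) = 12.1876; S(3,+3) = 14.3023
Terminal payoffs V(N, j) = max(S_T - K, 0):
  V(3,-3) = 0.000000; V(3,-2) = 0.000000; V(3,-1) = 0.000000; V(3,+0) = 0.160000; V(3,+1) = 1.695571; V(3,+2) = 3.497581; V(3,+3) = 5.612258
Backward induction: V(k, j) = exp(-r*dt) * [p_u * V(k+1, j+1) + p_m * V(k+1, j) + p_d * V(k+1, j-1)]
  V(2,-2) = exp(-r*dt) * [p_u*0.000000 + p_m*0.000000 + p_d*0.000000] = 0.000000
  V(2,-1) = exp(-r*dt) * [p_u*0.160000 + p_m*0.000000 + p_d*0.000000] = 0.024890
  V(2,+0) = exp(-r*dt) * [p_u*1.695571 + p_m*0.160000 + p_d*0.000000] = 0.370350
  V(2,+1) = exp(-r*dt) * [p_u*3.497581 + p_m*1.695571 + p_d*0.160000] = 1.702022
  V(2,+2) = exp(-r*dt) * [p_u*5.612258 + p_m*3.497581 + p_d*1.695571] = 3.504020
  V(1,-1) = exp(-r*dt) * [p_u*0.370350 + p_m*0.024890 + p_d*0.000000] = 0.074193
  V(1,+0) = exp(-r*dt) * [p_u*1.702022 + p_m*0.370350 + p_d*0.024890] = 0.515901
  V(1,+1) = exp(-r*dt) * [p_u*3.504020 + p_m*1.702022 + p_d*0.370350] = 1.744663
  V(0,+0) = exp(-r*dt) * [p_u*1.744663 + p_m*0.515901 + p_d*0.074193] = 0.628247


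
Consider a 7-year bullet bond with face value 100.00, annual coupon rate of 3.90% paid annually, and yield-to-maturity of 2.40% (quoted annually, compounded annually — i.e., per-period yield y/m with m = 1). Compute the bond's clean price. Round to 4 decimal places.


Answer: Price = 109.5604

Derivation:
Coupon per period c = face * coupon_rate / m = 3.900000
Periods per year m = 1; per-period yield y/m = 0.024000
Number of cashflows N = 7
Cashflows (t years, CF_t, discount factor 1/(1+y/m)^(m*t), PV):
  t = 1.0000: CF_t = 3.900000, DF = 0.976562, PV = 3.808594
  t = 2.0000: CF_t = 3.900000, DF = 0.953674, PV = 3.719330
  t = 3.0000: CF_t = 3.900000, DF = 0.931323, PV = 3.632158
  t = 4.0000: CF_t = 3.900000, DF = 0.909495, PV = 3.547029
  t = 5.0000: CF_t = 3.900000, DF = 0.888178, PV = 3.463896
  t = 6.0000: CF_t = 3.900000, DF = 0.867362, PV = 3.382711
  t = 7.0000: CF_t = 103.900000, DF = 0.847033, PV = 88.006723
Price P = sum_t PV_t = 109.560441


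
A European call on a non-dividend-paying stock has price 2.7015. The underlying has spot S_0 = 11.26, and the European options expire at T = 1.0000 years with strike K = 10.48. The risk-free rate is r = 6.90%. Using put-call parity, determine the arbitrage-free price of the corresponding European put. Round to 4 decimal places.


Put-call parity: C - P = S_0 * exp(-qT) - K * exp(-rT).
S_0 * exp(-qT) = 11.2600 * 1.00000000 = 11.26000000
K * exp(-rT) = 10.4800 * 0.93332668 = 9.78126361
P = C - S*exp(-qT) + K*exp(-rT)
P = 2.7015 - 11.26000000 + 9.78126361 = 1.2228

Answer: Put price = 1.2228


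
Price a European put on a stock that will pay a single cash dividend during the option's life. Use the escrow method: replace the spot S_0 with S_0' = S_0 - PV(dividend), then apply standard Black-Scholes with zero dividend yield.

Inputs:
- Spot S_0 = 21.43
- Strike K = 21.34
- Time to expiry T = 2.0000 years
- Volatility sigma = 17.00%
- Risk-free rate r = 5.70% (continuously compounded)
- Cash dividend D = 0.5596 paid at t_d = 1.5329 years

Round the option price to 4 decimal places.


PV(D) = D * exp(-r * t_d) = 0.5596 * 0.91633313 = 0.51278002
S_0' = S_0 - PV(D) = 21.4300 - 0.51278002 = 20.91721998
d1 = (ln(S_0'/K) + (r + sigma^2/2)*T) / (sigma*sqrt(T)) = 0.51115292
d2 = d1 - sigma*sqrt(T) = 0.27073661
exp(-rT) = 0.89225796
N(-d1) = 0.30462199; N(-d2) = 0.39329681
P = K * exp(-rT) * N(-d2) - S_0' * N(-d1) = 21.3400 * 0.89225796 * 0.39329681 - 20.91721998 * 0.30462199 = 1.1168

Answer: Price = 1.1168


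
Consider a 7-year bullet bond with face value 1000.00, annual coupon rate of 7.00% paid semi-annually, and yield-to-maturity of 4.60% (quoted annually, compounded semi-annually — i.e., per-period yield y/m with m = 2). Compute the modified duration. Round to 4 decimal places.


Coupon per period c = face * coupon_rate / m = 35.000000
Periods per year m = 2; per-period yield y/m = 0.023000
Number of cashflows N = 14
Cashflows (t years, CF_t, discount factor 1/(1+y/m)^(m*t), PV):
  t = 0.5000: CF_t = 35.000000, DF = 0.977517, PV = 34.213099
  t = 1.0000: CF_t = 35.000000, DF = 0.955540, PV = 33.443889
  t = 1.5000: CF_t = 35.000000, DF = 0.934056, PV = 32.691974
  t = 2.0000: CF_t = 35.000000, DF = 0.913056, PV = 31.956964
  t = 2.5000: CF_t = 35.000000, DF = 0.892528, PV = 31.238479
  t = 3.0000: CF_t = 35.000000, DF = 0.872461, PV = 30.536147
  t = 3.5000: CF_t = 35.000000, DF = 0.852846, PV = 29.849606
  t = 4.0000: CF_t = 35.000000, DF = 0.833671, PV = 29.178501
  t = 4.5000: CF_t = 35.000000, DF = 0.814928, PV = 28.522484
  t = 5.0000: CF_t = 35.000000, DF = 0.796606, PV = 27.881216
  t = 5.5000: CF_t = 35.000000, DF = 0.778696, PV = 27.254365
  t = 6.0000: CF_t = 35.000000, DF = 0.761189, PV = 26.641608
  t = 6.5000: CF_t = 35.000000, DF = 0.744075, PV = 26.042628
  t = 7.0000: CF_t = 1035.000000, DF = 0.727346, PV = 752.803237
Price P = sum_t PV_t = 1142.254197
First compute Macaulay numerator sum_t t * PV_t:
  t * PV_t at t = 0.5000: 17.106549
  t * PV_t at t = 1.0000: 33.443889
  t * PV_t at t = 1.5000: 49.037961
  t * PV_t at t = 2.0000: 63.913927
  t * PV_t at t = 2.5000: 78.096197
  t * PV_t at t = 3.0000: 91.608442
  t * PV_t at t = 3.5000: 104.473622
  t * PV_t at t = 4.0000: 116.714003
  t * PV_t at t = 4.5000: 128.351177
  t * PV_t at t = 5.0000: 139.406079
  t * PV_t at t = 5.5000: 149.899009
  t * PV_t at t = 6.0000: 159.849650
  t * PV_t at t = 6.5000: 169.277081
  t * PV_t at t = 7.0000: 5269.622659
Macaulay duration D = 6570.800246 / 1142.254197 = 5.752485
Modified duration = D / (1 + y/m) = 5.752485 / (1 + 0.023000) = 5.623153

Answer: Modified duration = 5.6232


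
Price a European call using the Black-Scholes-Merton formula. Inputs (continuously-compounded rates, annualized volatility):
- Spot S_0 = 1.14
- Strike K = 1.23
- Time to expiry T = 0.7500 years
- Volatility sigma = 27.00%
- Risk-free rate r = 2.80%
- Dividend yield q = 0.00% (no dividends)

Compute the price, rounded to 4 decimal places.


d1 = (ln(S/K) + (r - q + 0.5*sigma^2) * T) / (sigma * sqrt(T)) = -0.11824308
d2 = d1 - sigma * sqrt(T) = -0.35206993
exp(-rT) = 0.97921896; exp(-qT) = 1.00000000
C = S_0 * exp(-qT) * N(d1) - K * exp(-rT) * N(d2)
N(d1) = 0.45293753; N(d2) = 0.36239291
C = 1.1400 * 1.00000000 * 0.45293753 - 1.2300 * 0.97921896 * 0.36239291 = 0.0799

Answer: Price = 0.0799


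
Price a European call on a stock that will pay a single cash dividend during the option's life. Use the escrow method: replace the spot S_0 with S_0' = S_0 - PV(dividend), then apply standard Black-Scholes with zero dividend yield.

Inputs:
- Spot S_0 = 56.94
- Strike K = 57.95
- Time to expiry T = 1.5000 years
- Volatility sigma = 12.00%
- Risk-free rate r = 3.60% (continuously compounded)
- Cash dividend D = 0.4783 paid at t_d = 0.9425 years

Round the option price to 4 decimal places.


Answer: Price = 4.1093

Derivation:
PV(D) = D * exp(-r * t_d) = 0.4783 * 0.96663917 = 0.46234351
S_0' = S_0 - PV(D) = 56.9400 - 0.46234351 = 56.47765649
d1 = (ln(S_0'/K) + (r + sigma^2/2)*T) / (sigma*sqrt(T)) = 0.26580046
d2 = d1 - sigma*sqrt(T) = 0.11883107
exp(-rT) = 0.94743211
N(d1) = 0.60480355; N(d2) = 0.54729540
C = S_0' * N(d1) - K * exp(-rT) * N(d2) = 56.47765649 * 0.60480355 - 57.9500 * 0.94743211 * 0.54729540 = 4.1093


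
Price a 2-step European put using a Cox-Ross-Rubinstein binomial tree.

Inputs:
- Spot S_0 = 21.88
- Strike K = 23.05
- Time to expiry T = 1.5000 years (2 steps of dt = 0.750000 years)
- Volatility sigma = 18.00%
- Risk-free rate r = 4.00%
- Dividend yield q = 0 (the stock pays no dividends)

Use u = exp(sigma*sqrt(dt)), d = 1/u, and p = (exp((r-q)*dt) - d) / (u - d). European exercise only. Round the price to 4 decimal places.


Answer: Price = V(0,0) = 1.8346

Derivation:
dt = T/N = 0.750000
u = exp(sigma*sqrt(dt)) = 1.168691; d = 1/u = 0.855658
p = (exp((r-q)*dt) - d) / (u - d) = 0.558396
Discount per step: exp(-r*dt) = 0.970446
Stock lattice S(k, i) with i counting down-moves:
  k=0: S(0,0) = 21.8800
  k=1: S(1,0) = 25.5710; S(1,1) = 18.7218
  k=2: S(2,0) = 29.8846; S(2,1) = 21.8800; S(2,2) = 16.0195
Terminal payoffs V(N, i) = max(K - S_T, 0):
  V(2,0) = 0.000000; V(2,1) = 1.170000; V(2,2) = 7.030546
Backward induction: V(k, i) = exp(-r*dt) * [p * V(k+1, i) + (1-p) * V(k+1, i+1)].
  V(1,0) = exp(-r*dt) * [p*0.000000 + (1-p)*1.170000] = 0.501407
  V(1,1) = exp(-r*dt) * [p*1.170000 + (1-p)*7.030546] = 3.646974
  V(0,0) = exp(-r*dt) * [p*0.501407 + (1-p)*3.646974] = 1.834629


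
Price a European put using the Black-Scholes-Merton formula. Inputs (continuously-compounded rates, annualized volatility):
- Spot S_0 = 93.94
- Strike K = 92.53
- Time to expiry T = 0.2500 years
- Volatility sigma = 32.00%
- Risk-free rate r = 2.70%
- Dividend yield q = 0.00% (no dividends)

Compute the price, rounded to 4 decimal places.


d1 = (ln(S/K) + (r - q + 0.5*sigma^2) * T) / (sigma * sqrt(T)) = 0.21670853
d2 = d1 - sigma * sqrt(T) = 0.05670853
exp(-rT) = 0.99327273; exp(-qT) = 1.00000000
P = K * exp(-rT) * N(-d2) - S_0 * exp(-qT) * N(-d1)
N(-d1) = 0.41421775; N(-d2) = 0.47738869
P = 92.5300 * 0.99327273 * 0.47738869 - 93.9400 * 1.00000000 * 0.41421775 = 4.9640

Answer: Price = 4.9640


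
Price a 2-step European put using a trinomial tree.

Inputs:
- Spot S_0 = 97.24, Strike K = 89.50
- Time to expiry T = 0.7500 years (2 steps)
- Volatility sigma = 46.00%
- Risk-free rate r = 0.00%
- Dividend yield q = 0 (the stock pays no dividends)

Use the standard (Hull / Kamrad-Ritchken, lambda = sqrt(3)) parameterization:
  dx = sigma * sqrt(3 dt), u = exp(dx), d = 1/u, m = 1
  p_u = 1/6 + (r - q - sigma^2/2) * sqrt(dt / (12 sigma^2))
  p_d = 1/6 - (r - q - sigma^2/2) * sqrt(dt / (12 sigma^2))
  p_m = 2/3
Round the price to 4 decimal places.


Answer: Price = V(0,0) = 10.5104

Derivation:
dt = T/N = 0.375000; dx = sigma*sqrt(3*dt) = 0.487904
u = exp(dx) = 1.628898; d = 1/u = 0.613912
p_u = 0.126008, p_m = 0.666667, p_d = 0.207325
Discount per step: exp(-r*dt) = 1.000000
Stock lattice S(k, j) with j the centered position index:
  k=0: S(0,+0) = 97.2400
  k=1: S(1,-1) = 59.6968; S(1,+0) = 97.2400; S(1,+1) = 158.3940
  k=2: S(2,-2) = 36.6486; S(2,-1) = 59.6968; S(2,+0) = 97.2400; S(2,+1) = 158.3940; S(2,+2) = 258.0077
Terminal payoffs V(N, j) = max(K - S_T, 0):
  V(2,-2) = 52.851416; V(2,-1) = 29.803197; V(2,+0) = 0.000000; V(2,+1) = 0.000000; V(2,+2) = 0.000000
Backward induction: V(k, j) = exp(-r*dt) * [p_u * V(k+1, j+1) + p_m * V(k+1, j) + p_d * V(k+1, j-1)]
  V(1,-1) = exp(-r*dt) * [p_u*0.000000 + p_m*29.803197 + p_d*52.851416] = 30.826234
  V(1,+0) = exp(-r*dt) * [p_u*0.000000 + p_m*0.000000 + p_d*29.803197] = 6.178957
  V(1,+1) = exp(-r*dt) * [p_u*0.000000 + p_m*0.000000 + p_d*0.000000] = 0.000000
  V(0,+0) = exp(-r*dt) * [p_u*0.000000 + p_m*6.178957 + p_d*30.826234] = 10.510363


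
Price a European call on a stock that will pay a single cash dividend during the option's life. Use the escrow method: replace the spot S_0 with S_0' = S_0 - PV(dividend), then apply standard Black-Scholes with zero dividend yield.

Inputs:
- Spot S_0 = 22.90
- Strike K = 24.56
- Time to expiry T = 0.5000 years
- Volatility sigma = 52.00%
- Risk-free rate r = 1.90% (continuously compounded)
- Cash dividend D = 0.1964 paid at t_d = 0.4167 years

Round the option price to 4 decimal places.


PV(D) = D * exp(-r * t_d) = 0.1964 * 0.99211396 = 0.19485118
S_0' = S_0 - PV(D) = 22.9000 - 0.19485118 = 22.70514882
d1 = (ln(S_0'/K) + (r + sigma^2/2)*T) / (sigma*sqrt(T)) = -0.00388197
d2 = d1 - sigma*sqrt(T) = -0.37157750
exp(-rT) = 0.99054498
N(d1) = 0.49845132; N(d2) = 0.35510372
C = S_0' * N(d1) - K * exp(-rT) * N(d2) = 22.70514882 * 0.49845132 - 24.5600 * 0.99054498 * 0.35510372 = 2.6785

Answer: Price = 2.6785


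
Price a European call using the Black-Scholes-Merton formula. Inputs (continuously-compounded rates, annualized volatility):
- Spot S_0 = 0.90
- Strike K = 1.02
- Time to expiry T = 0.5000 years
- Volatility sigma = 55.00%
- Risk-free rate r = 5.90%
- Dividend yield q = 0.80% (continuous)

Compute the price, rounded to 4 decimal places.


Answer: Price = 0.1032

Derivation:
d1 = (ln(S/K) + (r - q + 0.5*sigma^2) * T) / (sigma * sqrt(T)) = -0.06180921
d2 = d1 - sigma * sqrt(T) = -0.45071794
exp(-rT) = 0.97093088; exp(-qT) = 0.99600799
C = S_0 * exp(-qT) * N(d1) - K * exp(-rT) * N(d2)
N(d1) = 0.47535738; N(d2) = 0.32609642
C = 0.9000 * 0.99600799 * 0.47535738 - 1.0200 * 0.97093088 * 0.32609642 = 0.1032


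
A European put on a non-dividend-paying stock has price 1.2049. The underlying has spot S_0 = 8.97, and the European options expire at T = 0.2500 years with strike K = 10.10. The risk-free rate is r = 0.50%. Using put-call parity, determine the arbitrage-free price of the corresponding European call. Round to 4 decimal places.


Put-call parity: C - P = S_0 * exp(-qT) - K * exp(-rT).
S_0 * exp(-qT) = 8.9700 * 1.00000000 = 8.97000000
K * exp(-rT) = 10.1000 * 0.99875078 = 10.08738289
C = P + S*exp(-qT) - K*exp(-rT)
C = 1.2049 + 8.97000000 - 10.08738289 = 0.0875

Answer: Call price = 0.0875
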